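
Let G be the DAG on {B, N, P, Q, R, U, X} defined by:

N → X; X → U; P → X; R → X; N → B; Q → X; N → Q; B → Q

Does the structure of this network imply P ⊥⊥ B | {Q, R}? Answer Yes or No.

Enumerating the 4 paths from P to B and testing each for blocking by {Q, R}:
  1. P → X ← N → B — X:collider[blocks]; N:fork[open] ⇒ blocked
  2. P → X ← N → Q ← B — X:collider[blocks]; N:fork[open]; Q:collider[open] ⇒ blocked
  3. P → X ← Q ← N → B — X:collider[blocks]; Q:chain[blocks]; N:fork[open] ⇒ blocked
  4. P → X ← Q ← B — X:collider[blocks]; Q:chain[blocks] ⇒ blocked
All paths are blocked; P ⊥ B | {Q, R} holds.

Yes — P and B are d-separated given {Q, R}.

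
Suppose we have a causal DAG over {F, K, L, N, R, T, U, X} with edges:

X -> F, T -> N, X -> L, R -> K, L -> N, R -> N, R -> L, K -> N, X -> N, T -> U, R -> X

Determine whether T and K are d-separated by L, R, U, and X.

Enumerating the 6 paths from T to K and testing each for blocking by {L, R, U, X}:
Path 1: T → N ← X ← R → K
  N is a collider here and neither N nor any of its descendants is conditioned on, so the collider stays closed — the path is blocked at N.
Path 2: T → N ← X → L ← R → K
  N is a collider here and neither N nor any of its descendants is conditioned on, so the collider stays closed — the path is blocked at N.
Path 3: T → N ← R → K
  N is a collider here and neither N nor any of its descendants is conditioned on, so the collider stays closed — the path is blocked at N.
Path 4: T → N ← L ← X ← R → K
  N is a collider here and neither N nor any of its descendants is conditioned on, so the collider stays closed — the path is blocked at N.
Path 5: T → N ← L ← R → K
  N is a collider here and neither N nor any of its descendants is conditioned on, so the collider stays closed — the path is blocked at N.
Path 6: T → N ← K
  N is a collider here and neither N nor any of its descendants is conditioned on, so the collider stays closed — the path is blocked at N.
Every path is blocked, so T and K are d-separated given {L, R, U, X}.

Yes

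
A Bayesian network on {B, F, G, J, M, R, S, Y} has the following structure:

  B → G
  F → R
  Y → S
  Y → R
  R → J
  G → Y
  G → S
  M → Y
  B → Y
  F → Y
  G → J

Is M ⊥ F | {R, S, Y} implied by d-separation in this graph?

No

We examine all 5 paths between M and F:
  1. M → Y → R ← F — Y:chain[blocks]; R:collider[open] ⇒ blocked
  2. M → Y ← F — Y:collider[open] ⇒ active
  3. M → Y → S ← G → J ← R ← F — Y:chain[blocks]; S:collider[open]; G:fork[open]; J:collider[blocks]; R:chain[blocks] ⇒ blocked
  4. M → Y ← B → G → J ← R ← F — Y:collider[open]; B:fork[open]; G:chain[open]; J:collider[blocks]; R:chain[blocks] ⇒ blocked
  5. M → Y ← G → J ← R ← F — Y:collider[open]; G:fork[open]; J:collider[blocks]; R:chain[blocks] ⇒ blocked
Because an active path exists, M and F are not d-separated.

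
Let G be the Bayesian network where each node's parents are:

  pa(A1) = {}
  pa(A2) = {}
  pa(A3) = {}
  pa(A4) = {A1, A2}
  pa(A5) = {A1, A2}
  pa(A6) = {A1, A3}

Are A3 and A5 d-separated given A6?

We examine all 2 paths between A3 and A5:
  1. A3 → A6 ← A1 → A5 — A6:collider[open]; A1:fork[open] ⇒ active
  2. A3 → A6 ← A1 → A4 ← A2 → A5 — A6:collider[open]; A1:fork[open]; A4:collider[blocks]; A2:fork[open] ⇒ blocked
Because an active path exists, A3 and A5 are not d-separated.

No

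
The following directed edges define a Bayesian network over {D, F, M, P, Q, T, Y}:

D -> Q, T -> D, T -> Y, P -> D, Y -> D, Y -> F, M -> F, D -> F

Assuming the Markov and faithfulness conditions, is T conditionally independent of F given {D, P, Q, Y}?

Yes

Enumerating the 4 paths from T to F and testing each for blocking by {D, P, Q, Y}:
Path 1: T → Y → F
  Y is a chain here and Y is conditioned on, so the path is blocked at Y.
Path 2: T → Y → D → F
  Y is a chain here and Y is conditioned on, so the path is blocked at Y.
Path 3: T → D ← Y → F
  Y is a fork here and Y is conditioned on, so the path is blocked at Y.
Path 4: T → D → F
  D is a chain here and D is conditioned on, so the path is blocked at D.
Every path is blocked, so T and F are d-separated given {D, P, Q, Y}.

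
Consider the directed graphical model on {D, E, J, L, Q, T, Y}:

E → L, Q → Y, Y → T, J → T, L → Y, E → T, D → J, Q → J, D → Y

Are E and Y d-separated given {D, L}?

Yes — E and Y are d-separated given {D, L}.

There are 4 undirected paths between E and Y; checking each against the conditioning set {D, L}:
  1. E → L → Y — L:chain[blocks] ⇒ blocked
  2. E → T ← J ← D → Y — T:collider[blocks]; J:chain[open]; D:fork[blocks] ⇒ blocked
  3. E → T ← J ← Q → Y — T:collider[blocks]; J:chain[open]; Q:fork[open] ⇒ blocked
  4. E → T ← Y — T:collider[blocks] ⇒ blocked
Since every path is blocked, d-separation holds.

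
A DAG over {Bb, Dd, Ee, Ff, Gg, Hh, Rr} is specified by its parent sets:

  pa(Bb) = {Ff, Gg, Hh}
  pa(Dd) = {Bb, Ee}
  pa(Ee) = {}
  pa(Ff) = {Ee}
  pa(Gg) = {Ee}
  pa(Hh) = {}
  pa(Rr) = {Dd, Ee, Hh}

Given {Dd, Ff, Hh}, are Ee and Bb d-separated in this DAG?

We examine all 6 paths between Ee and Bb:
Path 1: Ee → Rr ← Hh → Bb
  Rr is a collider here and neither Rr nor any of its descendants is conditioned on, so the collider stays closed — the path is blocked at Rr.
Path 2: Ee → Rr ← Dd ← Bb
  Rr is a collider here and neither Rr nor any of its descendants is conditioned on, so the collider stays closed — the path is blocked at Rr.
Path 3: Ee → Dd → Rr ← Hh → Bb
  Dd is a chain here and Dd is conditioned on, so the path is blocked at Dd.
Path 4: Ee → Dd ← Bb
  Dd is a collider and Dd is conditioned on, which opens it — no node blocks this path, so it is active.
Path 5: Ee → Ff → Bb
  Ff is a chain here and Ff is conditioned on, so the path is blocked at Ff.
Path 6: Ee → Gg → Bb
  Gg is a chain and Gg is not conditioned on — no node blocks this path, so it is active.
At least one path is unblocked, so d-separation fails.

No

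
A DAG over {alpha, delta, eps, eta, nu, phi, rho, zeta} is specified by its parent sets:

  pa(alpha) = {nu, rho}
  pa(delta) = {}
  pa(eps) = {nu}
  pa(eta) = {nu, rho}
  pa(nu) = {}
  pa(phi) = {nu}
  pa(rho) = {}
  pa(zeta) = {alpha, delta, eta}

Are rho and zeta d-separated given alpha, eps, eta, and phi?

Yes

There are 4 undirected paths between rho and zeta; checking each against the conditioning set {alpha, eps, eta, phi}:
  1. rho → eta ← nu → alpha → zeta — eta:collider[open]; nu:fork[open]; alpha:chain[blocks] ⇒ blocked
  2. rho → eta → zeta — eta:chain[blocks] ⇒ blocked
  3. rho → alpha ← nu → eta → zeta — alpha:collider[open]; nu:fork[open]; eta:chain[blocks] ⇒ blocked
  4. rho → alpha → zeta — alpha:chain[blocks] ⇒ blocked
All paths are blocked; rho ⊥ zeta | {alpha, eps, eta, phi} holds.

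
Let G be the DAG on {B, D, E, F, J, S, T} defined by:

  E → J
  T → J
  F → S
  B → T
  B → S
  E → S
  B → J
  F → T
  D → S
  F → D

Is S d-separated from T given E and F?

No

Enumerating the 6 paths from S to T and testing each for blocking by {E, F}:
Path 1: S ← B → J ← T
  J is a collider here and neither J nor any of its descendants is conditioned on, so the collider stays closed — the path is blocked at J.
Path 2: S ← B → T
  B is a fork and B is not conditioned on — no node blocks this path, so it is active.
Path 3: S ← F → T
  F is a fork here and F is conditioned on, so the path is blocked at F.
Path 4: S ← D ← F → T
  F is a fork here and F is conditioned on, so the path is blocked at F.
Path 5: S ← E → J ← B → T
  E is a fork here and E is conditioned on, so the path is blocked at E.
Path 6: S ← E → J ← T
  E is a fork here and E is conditioned on, so the path is blocked at E.
Since the path S ← B → T is active, S and T are not d-separated given {E, F}.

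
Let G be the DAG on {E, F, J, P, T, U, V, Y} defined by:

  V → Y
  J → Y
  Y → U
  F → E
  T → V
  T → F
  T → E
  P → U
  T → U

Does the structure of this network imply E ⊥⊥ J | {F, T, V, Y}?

Yes — E and J are d-separated given {F, T, V, Y}.

Enumerating the 4 paths from E to J and testing each for blocking by {F, T, V, Y}:
Path 1: E ← F ← T → V → Y ← J
  F is a chain here and F is conditioned on, so the path is blocked at F.
Path 2: E ← F ← T → U ← Y ← J
  F is a chain here and F is conditioned on, so the path is blocked at F.
Path 3: E ← T → V → Y ← J
  T is a fork here and T is conditioned on, so the path is blocked at T.
Path 4: E ← T → U ← Y ← J
  T is a fork here and T is conditioned on, so the path is blocked at T.
Since every path is blocked, d-separation holds.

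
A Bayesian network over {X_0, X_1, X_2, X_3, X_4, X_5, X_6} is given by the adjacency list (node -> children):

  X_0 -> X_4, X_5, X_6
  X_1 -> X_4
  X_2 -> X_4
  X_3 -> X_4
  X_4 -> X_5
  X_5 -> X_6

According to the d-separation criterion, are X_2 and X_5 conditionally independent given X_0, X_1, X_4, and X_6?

Yes

Enumerating the 3 paths from X_2 to X_5 and testing each for blocking by {X_0, X_1, X_4, X_6}:
Path 1: X_2 → X_4 → X_5
  X_4 is a chain here and X_4 is conditioned on, so the path is blocked at X_4.
Path 2: X_2 → X_4 ← X_0 → X_5
  X_0 is a fork here and X_0 is conditioned on, so the path is blocked at X_0.
Path 3: X_2 → X_4 ← X_0 → X_6 ← X_5
  X_0 is a fork here and X_0 is conditioned on, so the path is blocked at X_0.
All paths are blocked; X_2 ⊥ X_5 | {X_0, X_1, X_4, X_6} holds.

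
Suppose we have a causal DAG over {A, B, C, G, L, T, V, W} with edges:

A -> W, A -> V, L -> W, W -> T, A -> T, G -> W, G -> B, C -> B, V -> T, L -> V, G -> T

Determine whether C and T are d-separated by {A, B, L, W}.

No — C and T are not d-separated given {A, B, L, W}.

There are 6 undirected paths between C and T; checking each against the conditioning set {A, B, L, W}:
Path 1: C → B ← G → W → T
  W is a chain here and W is conditioned on, so the path is blocked at W.
Path 2: C → B ← G → W ← L → V → T
  L is a fork here and L is conditioned on, so the path is blocked at L.
Path 3: C → B ← G → W ← L → V ← A → T
  L is a fork here and L is conditioned on, so the path is blocked at L.
Path 4: C → B ← G → W ← A → V → T
  A is a fork here and A is conditioned on, so the path is blocked at A.
Path 5: C → B ← G → W ← A → T
  A is a fork here and A is conditioned on, so the path is blocked at A.
Path 6: C → B ← G → T
  B is a collider and B is conditioned on, which opens it; G is a fork and G is not conditioned on — no node blocks this path, so it is active.
At least one path is unblocked, so d-separation fails.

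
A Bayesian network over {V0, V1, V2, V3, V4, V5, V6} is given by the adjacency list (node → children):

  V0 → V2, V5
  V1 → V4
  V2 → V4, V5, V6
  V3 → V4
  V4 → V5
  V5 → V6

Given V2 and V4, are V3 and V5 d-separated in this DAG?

Yes — V3 and V5 are d-separated given {V2, V4}.

4 paths connect V3 and V5; each must be blocked for d-separation to hold:
Path 1: V3 → V4 → V5
  V4 is a chain here and V4 is conditioned on, so the path is blocked at V4.
Path 2: V3 → V4 ← V2 ← V0 → V5
  V2 is a chain here and V2 is conditioned on, so the path is blocked at V2.
Path 3: V3 → V4 ← V2 → V5
  V2 is a fork here and V2 is conditioned on, so the path is blocked at V2.
Path 4: V3 → V4 ← V2 → V6 ← V5
  V2 is a fork here and V2 is conditioned on, so the path is blocked at V2.
Since every path is blocked, d-separation holds.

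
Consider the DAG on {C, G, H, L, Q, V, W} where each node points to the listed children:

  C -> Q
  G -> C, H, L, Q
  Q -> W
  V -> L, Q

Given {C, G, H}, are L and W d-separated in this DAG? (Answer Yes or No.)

No — L and W are not d-separated given {C, G, H}.

Enumerating the 3 paths from L to W and testing each for blocking by {C, G, H}:
Path 1: L ← G → Q → W
  G is a fork here and G is conditioned on, so the path is blocked at G.
Path 2: L ← G → C → Q → W
  G is a fork here and G is conditioned on, so the path is blocked at G.
Path 3: L ← V → Q → W
  V is a fork and V is not conditioned on; Q is a chain and Q is not conditioned on — no node blocks this path, so it is active.
At least one path is unblocked, so d-separation fails.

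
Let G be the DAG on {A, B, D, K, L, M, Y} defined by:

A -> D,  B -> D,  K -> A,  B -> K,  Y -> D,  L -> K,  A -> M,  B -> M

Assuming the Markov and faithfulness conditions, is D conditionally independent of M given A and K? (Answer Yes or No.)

There are 4 undirected paths between D and M; checking each against the conditioning set {A, K}:
Path 1: D ← B → K → A → M
  K is a chain here and K is conditioned on, so the path is blocked at K.
Path 2: D ← B → M
  B is a fork and B is not conditioned on — no node blocks this path, so it is active.
Path 3: D ← A ← K ← B → M
  A is a chain here and A is conditioned on, so the path is blocked at A.
Path 4: D ← A → M
  A is a fork here and A is conditioned on, so the path is blocked at A.
Because an active path exists, D and M are not d-separated.

No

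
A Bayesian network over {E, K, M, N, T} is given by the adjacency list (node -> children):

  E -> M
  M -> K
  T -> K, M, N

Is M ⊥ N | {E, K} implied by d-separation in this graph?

No — M and N are not d-separated given {E, K}.

2 paths connect M and N; each must be blocked for d-separation to hold:
  1. M ← T → N — T:fork[open] ⇒ active
  2. M → K ← T → N — K:collider[open]; T:fork[open] ⇒ active
At least one path is unblocked, so d-separation fails.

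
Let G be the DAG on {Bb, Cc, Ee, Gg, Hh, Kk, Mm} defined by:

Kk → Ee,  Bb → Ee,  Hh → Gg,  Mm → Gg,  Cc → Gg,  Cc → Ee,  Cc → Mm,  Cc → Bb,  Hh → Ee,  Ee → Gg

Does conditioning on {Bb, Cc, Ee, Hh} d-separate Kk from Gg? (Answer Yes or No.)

Yes

There are 6 undirected paths between Kk and Gg; checking each against the conditioning set {Bb, Cc, Ee, Hh}:
Path 1: Kk → Ee ← Cc → Mm → Gg
  Cc is a fork here and Cc is conditioned on, so the path is blocked at Cc.
Path 2: Kk → Ee ← Cc → Gg
  Cc is a fork here and Cc is conditioned on, so the path is blocked at Cc.
Path 3: Kk → Ee ← Bb ← Cc → Mm → Gg
  Bb is a chain here and Bb is conditioned on, so the path is blocked at Bb.
Path 4: Kk → Ee ← Bb ← Cc → Gg
  Bb is a chain here and Bb is conditioned on, so the path is blocked at Bb.
Path 5: Kk → Ee ← Hh → Gg
  Hh is a fork here and Hh is conditioned on, so the path is blocked at Hh.
Path 6: Kk → Ee → Gg
  Ee is a chain here and Ee is conditioned on, so the path is blocked at Ee.
All paths are blocked; Kk ⊥ Gg | {Bb, Cc, Ee, Hh} holds.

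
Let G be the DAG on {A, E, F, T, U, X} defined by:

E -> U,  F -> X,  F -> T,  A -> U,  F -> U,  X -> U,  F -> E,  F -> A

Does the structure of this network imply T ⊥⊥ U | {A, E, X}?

No

Enumerating the 4 paths from T to U and testing each for blocking by {A, E, X}:
  1. T ← F → E → U — F:fork[open]; E:chain[blocks] ⇒ blocked
  2. T ← F → U — F:fork[open] ⇒ active
  3. T ← F → X → U — F:fork[open]; X:chain[blocks] ⇒ blocked
  4. T ← F → A → U — F:fork[open]; A:chain[blocks] ⇒ blocked
Since the path T ← F → U is active, T and U are not d-separated given {A, E, X}.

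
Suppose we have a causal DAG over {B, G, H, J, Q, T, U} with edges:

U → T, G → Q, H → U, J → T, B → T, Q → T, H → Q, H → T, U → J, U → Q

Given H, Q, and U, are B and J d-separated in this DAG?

Yes

6 paths connect B and J; each must be blocked for d-separation to hold:
  1. B → T ← H → U → J — T:collider[blocks]; H:fork[blocks]; U:chain[blocks] ⇒ blocked
  2. B → T ← H → Q ← U → J — T:collider[blocks]; H:fork[blocks]; Q:collider[open]; U:fork[blocks] ⇒ blocked
  3. B → T ← U → J — T:collider[blocks]; U:fork[blocks] ⇒ blocked
  4. B → T ← J — T:collider[blocks] ⇒ blocked
  5. B → T ← Q ← H → U → J — T:collider[blocks]; Q:chain[blocks]; H:fork[blocks]; U:chain[blocks] ⇒ blocked
  6. B → T ← Q ← U → J — T:collider[blocks]; Q:chain[blocks]; U:fork[blocks] ⇒ blocked
Since every path is blocked, d-separation holds.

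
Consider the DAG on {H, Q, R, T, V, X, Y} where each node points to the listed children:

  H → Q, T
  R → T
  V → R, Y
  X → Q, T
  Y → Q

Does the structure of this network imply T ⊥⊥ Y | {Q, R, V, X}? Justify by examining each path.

There are 3 undirected paths between T and Y; checking each against the conditioning set {Q, R, V, X}:
Path 1: T ← X → Q ← Y
  X is a fork here and X is conditioned on, so the path is blocked at X.
Path 2: T ← H → Q ← Y
  H is a fork and H is not conditioned on; Q is a collider and Q is conditioned on, which opens it — no node blocks this path, so it is active.
Path 3: T ← R ← V → Y
  R is a chain here and R is conditioned on, so the path is blocked at R.
Since the path T ← H → Q ← Y is active, T and Y are not d-separated given {Q, R, V, X}.

No — T and Y are not d-separated given {Q, R, V, X}.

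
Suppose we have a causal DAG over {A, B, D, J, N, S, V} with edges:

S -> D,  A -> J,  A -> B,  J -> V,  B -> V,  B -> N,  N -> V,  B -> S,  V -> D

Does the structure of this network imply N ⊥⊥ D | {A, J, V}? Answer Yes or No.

6 paths connect N and D; each must be blocked for d-separation to hold:
Path 1: N ← B → S → D
  B is a fork and B is not conditioned on; S is a chain and S is not conditioned on — no node blocks this path, so it is active.
Path 2: N ← B ← A → J → V → D
  A is a fork here and A is conditioned on, so the path is blocked at A.
Path 3: N ← B → V → D
  V is a chain here and V is conditioned on, so the path is blocked at V.
Path 4: N → V ← J ← A → B → S → D
  J is a chain here and J is conditioned on, so the path is blocked at J.
Path 5: N → V ← B → S → D
  V is a collider and V is conditioned on, which opens it; B is a fork and B is not conditioned on; S is a chain and S is not conditioned on — no node blocks this path, so it is active.
Path 6: N → V → D
  V is a chain here and V is conditioned on, so the path is blocked at V.
Because an active path exists, N and D are not d-separated.

No — N and D are not d-separated given {A, J, V}.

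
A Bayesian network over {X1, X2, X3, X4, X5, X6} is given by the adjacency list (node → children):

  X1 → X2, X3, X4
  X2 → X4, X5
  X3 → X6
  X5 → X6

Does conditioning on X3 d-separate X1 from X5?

3 paths connect X1 and X5; each must be blocked for d-separation to hold:
Path 1: X1 → X3 → X6 ← X5
  X3 is a chain here and X3 is conditioned on, so the path is blocked at X3.
Path 2: X1 → X4 ← X2 → X5
  X4 is a collider here and neither X4 nor any of its descendants is conditioned on, so the collider stays closed — the path is blocked at X4.
Path 3: X1 → X2 → X5
  X2 is a chain and X2 is not conditioned on — no node blocks this path, so it is active.
Since the path X1 → X2 → X5 is active, X1 and X5 are not d-separated given {X3}.

No — X1 and X5 are not d-separated given {X3}.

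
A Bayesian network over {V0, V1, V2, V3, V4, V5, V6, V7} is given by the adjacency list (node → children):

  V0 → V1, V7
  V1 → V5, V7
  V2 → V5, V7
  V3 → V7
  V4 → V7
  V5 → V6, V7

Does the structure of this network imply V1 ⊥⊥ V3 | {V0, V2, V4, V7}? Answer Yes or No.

No

There are 4 undirected paths between V1 and V3; checking each against the conditioning set {V0, V2, V4, V7}:
Path 1: V1 ← V0 → V7 ← V3
  V0 is a fork here and V0 is conditioned on, so the path is blocked at V0.
Path 2: V1 → V7 ← V3
  V7 is a collider and V7 is conditioned on, which opens it — no node blocks this path, so it is active.
Path 3: V1 → V5 ← V2 → V7 ← V3
  V2 is a fork here and V2 is conditioned on, so the path is blocked at V2.
Path 4: V1 → V5 → V7 ← V3
  V5 is a chain and V5 is not conditioned on; V7 is a collider and V7 is conditioned on, which opens it — no node blocks this path, so it is active.
Because an active path exists, V1 and V3 are not d-separated.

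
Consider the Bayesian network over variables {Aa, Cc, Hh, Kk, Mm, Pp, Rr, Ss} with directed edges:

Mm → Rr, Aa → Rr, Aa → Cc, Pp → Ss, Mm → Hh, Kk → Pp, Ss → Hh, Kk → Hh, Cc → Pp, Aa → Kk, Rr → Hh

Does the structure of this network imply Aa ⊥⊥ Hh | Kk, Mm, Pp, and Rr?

Yes

We examine all 6 paths between Aa and Hh:
Path 1: Aa → Kk → Hh
  Kk is a chain here and Kk is conditioned on, so the path is blocked at Kk.
Path 2: Aa → Kk → Pp → Ss → Hh
  Kk is a chain here and Kk is conditioned on, so the path is blocked at Kk.
Path 3: Aa → Rr → Hh
  Rr is a chain here and Rr is conditioned on, so the path is blocked at Rr.
Path 4: Aa → Rr ← Mm → Hh
  Mm is a fork here and Mm is conditioned on, so the path is blocked at Mm.
Path 5: Aa → Cc → Pp ← Kk → Hh
  Kk is a fork here and Kk is conditioned on, so the path is blocked at Kk.
Path 6: Aa → Cc → Pp → Ss → Hh
  Pp is a chain here and Pp is conditioned on, so the path is blocked at Pp.
All paths are blocked; Aa ⊥ Hh | {Kk, Mm, Pp, Rr} holds.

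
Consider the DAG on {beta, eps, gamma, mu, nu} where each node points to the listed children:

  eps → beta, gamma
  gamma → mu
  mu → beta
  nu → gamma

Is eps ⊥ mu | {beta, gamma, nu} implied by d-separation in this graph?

2 paths connect eps and mu; each must be blocked for d-separation to hold:
  1. eps → gamma → mu — gamma:chain[blocks] ⇒ blocked
  2. eps → beta ← mu — beta:collider[open] ⇒ active
Because an active path exists, eps and mu are not d-separated.

No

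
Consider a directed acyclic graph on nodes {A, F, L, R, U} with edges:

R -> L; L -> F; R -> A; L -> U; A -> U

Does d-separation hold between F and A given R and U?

No

We examine all 2 paths between F and A:
Path 1: F ← L → U ← A
  L is a fork and L is not conditioned on; U is a collider and U is conditioned on, which opens it — no node blocks this path, so it is active.
Path 2: F ← L ← R → A
  R is a fork here and R is conditioned on, so the path is blocked at R.
Because an active path exists, F and A are not d-separated.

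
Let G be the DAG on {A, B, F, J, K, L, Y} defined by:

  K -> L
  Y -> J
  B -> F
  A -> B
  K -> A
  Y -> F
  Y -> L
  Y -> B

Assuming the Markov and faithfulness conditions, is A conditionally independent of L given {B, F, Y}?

There are 3 undirected paths between A and L; checking each against the conditioning set {B, F, Y}:
  1. A → B → F ← Y → L — B:chain[blocks]; F:collider[open]; Y:fork[blocks] ⇒ blocked
  2. A → B ← Y → L — B:collider[open]; Y:fork[blocks] ⇒ blocked
  3. A ← K → L — K:fork[open] ⇒ active
Because an active path exists, A and L are not d-separated.

No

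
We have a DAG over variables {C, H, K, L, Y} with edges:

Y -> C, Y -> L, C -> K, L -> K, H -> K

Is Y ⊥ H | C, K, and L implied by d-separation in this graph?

There are 2 undirected paths between Y and H; checking each against the conditioning set {C, K, L}:
Path 1: Y → L → K ← H
  L is a chain here and L is conditioned on, so the path is blocked at L.
Path 2: Y → C → K ← H
  C is a chain here and C is conditioned on, so the path is blocked at C.
Every path is blocked, so Y and H are d-separated given {C, K, L}.

Yes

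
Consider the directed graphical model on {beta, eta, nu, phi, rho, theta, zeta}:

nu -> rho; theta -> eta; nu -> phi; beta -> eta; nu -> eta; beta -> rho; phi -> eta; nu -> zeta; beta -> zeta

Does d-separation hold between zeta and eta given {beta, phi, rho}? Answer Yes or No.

6 paths connect zeta and eta; each must be blocked for d-separation to hold:
Path 1: zeta ← beta → rho ← nu → phi → eta
  beta is a fork here and beta is conditioned on, so the path is blocked at beta.
Path 2: zeta ← beta → rho ← nu → eta
  beta is a fork here and beta is conditioned on, so the path is blocked at beta.
Path 3: zeta ← beta → eta
  beta is a fork here and beta is conditioned on, so the path is blocked at beta.
Path 4: zeta ← nu → phi → eta
  phi is a chain here and phi is conditioned on, so the path is blocked at phi.
Path 5: zeta ← nu → rho ← beta → eta
  beta is a fork here and beta is conditioned on, so the path is blocked at beta.
Path 6: zeta ← nu → eta
  nu is a fork and nu is not conditioned on — no node blocks this path, so it is active.
At least one path is unblocked, so d-separation fails.

No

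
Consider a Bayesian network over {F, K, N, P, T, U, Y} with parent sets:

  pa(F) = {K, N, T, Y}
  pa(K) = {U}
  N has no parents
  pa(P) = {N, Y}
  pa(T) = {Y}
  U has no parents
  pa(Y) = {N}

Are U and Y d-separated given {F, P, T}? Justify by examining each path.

No

We examine all 4 paths between U and Y:
Path 1: U → K → F ← Y
  K is a chain and K is not conditioned on; F is a collider and F is conditioned on, which opens it — no node blocks this path, so it is active.
Path 2: U → K → F ← T ← Y
  T is a chain here and T is conditioned on, so the path is blocked at T.
Path 3: U → K → F ← N → Y
  K is a chain and K is not conditioned on; F is a collider and F is conditioned on, which opens it; N is a fork and N is not conditioned on — no node blocks this path, so it is active.
Path 4: U → K → F ← N → P ← Y
  K is a chain and K is not conditioned on; F is a collider and F is conditioned on, which opens it; N is a fork and N is not conditioned on; P is a collider and P is conditioned on, which opens it — no node blocks this path, so it is active.
At least one path is unblocked, so d-separation fails.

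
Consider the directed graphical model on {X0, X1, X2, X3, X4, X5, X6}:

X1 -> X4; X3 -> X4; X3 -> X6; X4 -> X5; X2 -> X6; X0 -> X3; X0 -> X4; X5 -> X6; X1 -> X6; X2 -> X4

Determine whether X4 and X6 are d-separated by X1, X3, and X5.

No

There are 5 undirected paths between X4 and X6; checking each against the conditioning set {X1, X3, X5}:
Path 1: X4 ← X2 → X6
  X2 is a fork and X2 is not conditioned on — no node blocks this path, so it is active.
Path 2: X4 ← X0 → X3 → X6
  X3 is a chain here and X3 is conditioned on, so the path is blocked at X3.
Path 3: X4 ← X3 → X6
  X3 is a fork here and X3 is conditioned on, so the path is blocked at X3.
Path 4: X4 ← X1 → X6
  X1 is a fork here and X1 is conditioned on, so the path is blocked at X1.
Path 5: X4 → X5 → X6
  X5 is a chain here and X5 is conditioned on, so the path is blocked at X5.
Since the path X4 ← X2 → X6 is active, X4 and X6 are not d-separated given {X1, X3, X5}.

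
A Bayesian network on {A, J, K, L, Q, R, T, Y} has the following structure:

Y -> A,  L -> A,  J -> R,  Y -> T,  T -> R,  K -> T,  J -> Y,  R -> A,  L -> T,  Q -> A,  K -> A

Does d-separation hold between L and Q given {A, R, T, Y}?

No

Enumerating the 6 paths from L to Q and testing each for blocking by {A, R, T, Y}:
  1. L → T ← K → A ← Q — T:collider[open]; K:fork[open]; A:collider[open] ⇒ active
  2. L → T ← Y ← J → R → A ← Q — T:collider[open]; Y:chain[blocks]; J:fork[open]; R:chain[blocks]; A:collider[open] ⇒ blocked
  3. L → T ← Y → A ← Q — T:collider[open]; Y:fork[blocks]; A:collider[open] ⇒ blocked
  4. L → T → R ← J → Y → A ← Q — T:chain[blocks]; R:collider[open]; J:fork[open]; Y:chain[blocks]; A:collider[open] ⇒ blocked
  5. L → T → R → A ← Q — T:chain[blocks]; R:chain[blocks]; A:collider[open] ⇒ blocked
  6. L → A ← Q — A:collider[open] ⇒ active
Since the path L → T ← K → A ← Q is active, L and Q are not d-separated given {A, R, T, Y}.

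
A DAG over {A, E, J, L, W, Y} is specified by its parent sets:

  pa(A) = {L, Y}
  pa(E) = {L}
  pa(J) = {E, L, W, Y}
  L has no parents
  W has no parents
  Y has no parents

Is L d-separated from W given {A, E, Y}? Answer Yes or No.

We examine all 3 paths between L and W:
Path 1: L → E → J ← W
  E is a chain here and E is conditioned on, so the path is blocked at E.
Path 2: L → A ← Y → J ← W
  Y is a fork here and Y is conditioned on, so the path is blocked at Y.
Path 3: L → J ← W
  J is a collider here and neither J nor any of its descendants is conditioned on, so the collider stays closed — the path is blocked at J.
All paths are blocked; L ⊥ W | {A, E, Y} holds.

Yes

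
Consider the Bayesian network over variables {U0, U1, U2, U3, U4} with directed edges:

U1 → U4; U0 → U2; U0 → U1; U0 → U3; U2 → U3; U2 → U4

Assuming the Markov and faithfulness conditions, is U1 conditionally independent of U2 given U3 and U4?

We examine all 3 paths between U1 and U2:
Path 1: U1 → U4 ← U2
  U4 is a collider and U4 is conditioned on, which opens it — no node blocks this path, so it is active.
Path 2: U1 ← U0 → U2
  U0 is a fork and U0 is not conditioned on — no node blocks this path, so it is active.
Path 3: U1 ← U0 → U3 ← U2
  U0 is a fork and U0 is not conditioned on; U3 is a collider and U3 is conditioned on, which opens it — no node blocks this path, so it is active.
At least one path is unblocked, so d-separation fails.

No — U1 and U2 are not d-separated given {U3, U4}.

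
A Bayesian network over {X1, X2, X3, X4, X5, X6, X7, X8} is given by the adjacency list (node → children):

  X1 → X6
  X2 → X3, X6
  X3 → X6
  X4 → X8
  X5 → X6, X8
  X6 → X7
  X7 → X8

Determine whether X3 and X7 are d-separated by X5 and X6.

Yes

There are 4 undirected paths between X3 and X7; checking each against the conditioning set {X5, X6}:
  1. X3 → X6 → X7 — X6:chain[blocks] ⇒ blocked
  2. X3 → X6 ← X5 → X8 ← X7 — X6:collider[open]; X5:fork[blocks]; X8:collider[blocks] ⇒ blocked
  3. X3 ← X2 → X6 → X7 — X2:fork[open]; X6:chain[blocks] ⇒ blocked
  4. X3 ← X2 → X6 ← X5 → X8 ← X7 — X2:fork[open]; X6:collider[open]; X5:fork[blocks]; X8:collider[blocks] ⇒ blocked
All paths are blocked; X3 ⊥ X7 | {X5, X6} holds.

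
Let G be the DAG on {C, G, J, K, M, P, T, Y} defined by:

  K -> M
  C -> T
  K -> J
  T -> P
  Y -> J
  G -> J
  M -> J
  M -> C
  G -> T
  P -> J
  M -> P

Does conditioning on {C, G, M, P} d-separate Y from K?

Yes — Y and K are d-separated given {C, G, M, P}.

Enumerating the 6 paths from Y to K and testing each for blocking by {C, G, M, P}:
Path 1: Y → J ← G → T ← C ← M ← K
  J is a collider here and neither J nor any of its descendants is conditioned on, so the collider stays closed — the path is blocked at J.
Path 2: Y → J ← G → T → P ← M ← K
  J is a collider here and neither J nor any of its descendants is conditioned on, so the collider stays closed — the path is blocked at J.
Path 3: Y → J ← K
  J is a collider here and neither J nor any of its descendants is conditioned on, so the collider stays closed — the path is blocked at J.
Path 4: Y → J ← M ← K
  J is a collider here and neither J nor any of its descendants is conditioned on, so the collider stays closed — the path is blocked at J.
Path 5: Y → J ← P ← M ← K
  J is a collider here and neither J nor any of its descendants is conditioned on, so the collider stays closed — the path is blocked at J.
Path 6: Y → J ← P ← T ← C ← M ← K
  J is a collider here and neither J nor any of its descendants is conditioned on, so the collider stays closed — the path is blocked at J.
All paths are blocked; Y ⊥ K | {C, G, M, P} holds.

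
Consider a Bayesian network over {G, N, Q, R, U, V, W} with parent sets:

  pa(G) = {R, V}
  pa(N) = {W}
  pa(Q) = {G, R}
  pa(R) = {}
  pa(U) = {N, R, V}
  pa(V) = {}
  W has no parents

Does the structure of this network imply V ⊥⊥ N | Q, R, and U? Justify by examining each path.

Enumerating the 3 paths from V to N and testing each for blocking by {Q, R, U}:
Path 1: V → U ← N
  U is a collider and U is conditioned on, which opens it — no node blocks this path, so it is active.
Path 2: V → G → Q ← R → U ← N
  R is a fork here and R is conditioned on, so the path is blocked at R.
Path 3: V → G ← R → U ← N
  R is a fork here and R is conditioned on, so the path is blocked at R.
Because an active path exists, V and N are not d-separated.

No — V and N are not d-separated given {Q, R, U}.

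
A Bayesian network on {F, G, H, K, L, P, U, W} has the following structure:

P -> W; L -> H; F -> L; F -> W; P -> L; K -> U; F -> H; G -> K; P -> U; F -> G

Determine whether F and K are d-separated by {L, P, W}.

There are 4 undirected paths between F and K; checking each against the conditioning set {L, P, W}:
Path 1: F → G → K
  G is a chain and G is not conditioned on — no node blocks this path, so it is active.
Path 2: F → H ← L ← P → U ← K
  H is a collider here and neither H nor any of its descendants is conditioned on, so the collider stays closed — the path is blocked at H.
Path 3: F → L ← P → U ← K
  P is a fork here and P is conditioned on, so the path is blocked at P.
Path 4: F → W ← P → U ← K
  P is a fork here and P is conditioned on, so the path is blocked at P.
Because an active path exists, F and K are not d-separated.

No — F and K are not d-separated given {L, P, W}.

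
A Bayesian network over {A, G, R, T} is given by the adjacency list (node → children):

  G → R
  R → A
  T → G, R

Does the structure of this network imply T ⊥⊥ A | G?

We examine all 2 paths between T and A:
Path 1: T → R → A
  R is a chain and R is not conditioned on — no node blocks this path, so it is active.
Path 2: T → G → R → A
  G is a chain here and G is conditioned on, so the path is blocked at G.
Since the path T → R → A is active, T and A are not d-separated given {G}.

No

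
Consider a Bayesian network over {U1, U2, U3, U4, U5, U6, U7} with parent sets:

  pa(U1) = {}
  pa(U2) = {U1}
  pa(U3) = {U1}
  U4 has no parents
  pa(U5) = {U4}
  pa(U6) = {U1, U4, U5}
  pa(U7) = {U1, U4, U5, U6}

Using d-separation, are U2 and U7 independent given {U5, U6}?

No

There are 6 undirected paths between U2 and U7; checking each against the conditioning set {U5, U6}:
  1. U2 ← U1 → U6 ← U4 → U5 → U7 — U1:fork[open]; U6:collider[open]; U4:fork[open]; U5:chain[blocks] ⇒ blocked
  2. U2 ← U1 → U6 ← U4 → U7 — U1:fork[open]; U6:collider[open]; U4:fork[open] ⇒ active
  3. U2 ← U1 → U6 ← U5 ← U4 → U7 — U1:fork[open]; U6:collider[open]; U5:chain[blocks]; U4:fork[open] ⇒ blocked
  4. U2 ← U1 → U6 ← U5 → U7 — U1:fork[open]; U6:collider[open]; U5:fork[blocks] ⇒ blocked
  5. U2 ← U1 → U6 → U7 — U1:fork[open]; U6:chain[blocks] ⇒ blocked
  6. U2 ← U1 → U7 — U1:fork[open] ⇒ active
Because an active path exists, U2 and U7 are not d-separated.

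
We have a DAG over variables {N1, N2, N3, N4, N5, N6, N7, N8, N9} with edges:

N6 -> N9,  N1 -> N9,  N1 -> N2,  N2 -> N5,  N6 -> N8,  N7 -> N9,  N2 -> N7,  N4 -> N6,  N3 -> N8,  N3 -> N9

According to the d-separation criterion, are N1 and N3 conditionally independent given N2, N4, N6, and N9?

4 paths connect N1 and N3; each must be blocked for d-separation to hold:
Path 1: N1 → N2 → N7 → N9 ← N3
  N2 is a chain here and N2 is conditioned on, so the path is blocked at N2.
Path 2: N1 → N2 → N7 → N9 ← N6 → N8 ← N3
  N2 is a chain here and N2 is conditioned on, so the path is blocked at N2.
Path 3: N1 → N9 ← N3
  N9 is a collider and N9 is conditioned on, which opens it — no node blocks this path, so it is active.
Path 4: N1 → N9 ← N6 → N8 ← N3
  N6 is a fork here and N6 is conditioned on, so the path is blocked at N6.
Since the path N1 → N9 ← N3 is active, N1 and N3 are not d-separated given {N2, N4, N6, N9}.

No — N1 and N3 are not d-separated given {N2, N4, N6, N9}.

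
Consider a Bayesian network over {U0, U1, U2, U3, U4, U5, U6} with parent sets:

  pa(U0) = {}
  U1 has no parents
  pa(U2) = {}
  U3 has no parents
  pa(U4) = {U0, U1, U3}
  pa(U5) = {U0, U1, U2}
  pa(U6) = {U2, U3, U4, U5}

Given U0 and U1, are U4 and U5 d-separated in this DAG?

There are 6 undirected paths between U4 and U5; checking each against the conditioning set {U0, U1}:
Path 1: U4 ← U1 → U5
  U1 is a fork here and U1 is conditioned on, so the path is blocked at U1.
Path 2: U4 ← U0 → U5
  U0 is a fork here and U0 is conditioned on, so the path is blocked at U0.
Path 3: U4 → U6 ← U5
  U6 is a collider here and neither U6 nor any of its descendants is conditioned on, so the collider stays closed — the path is blocked at U6.
Path 4: U4 → U6 ← U2 → U5
  U6 is a collider here and neither U6 nor any of its descendants is conditioned on, so the collider stays closed — the path is blocked at U6.
Path 5: U4 ← U3 → U6 ← U5
  U6 is a collider here and neither U6 nor any of its descendants is conditioned on, so the collider stays closed — the path is blocked at U6.
Path 6: U4 ← U3 → U6 ← U2 → U5
  U6 is a collider here and neither U6 nor any of its descendants is conditioned on, so the collider stays closed — the path is blocked at U6.
Every path is blocked, so U4 and U5 are d-separated given {U0, U1}.

Yes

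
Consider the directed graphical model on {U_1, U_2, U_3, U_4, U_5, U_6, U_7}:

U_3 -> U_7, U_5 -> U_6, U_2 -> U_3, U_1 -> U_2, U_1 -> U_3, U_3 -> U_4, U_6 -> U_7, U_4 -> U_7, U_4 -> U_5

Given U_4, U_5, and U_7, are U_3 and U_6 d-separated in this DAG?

Enumerating the 4 paths from U_3 to U_6 and testing each for blocking by {U_4, U_5, U_7}:
Path 1: U_3 → U_4 → U_5 → U_6
  U_4 is a chain here and U_4 is conditioned on, so the path is blocked at U_4.
Path 2: U_3 → U_4 → U_7 ← U_6
  U_4 is a chain here and U_4 is conditioned on, so the path is blocked at U_4.
Path 3: U_3 → U_7 ← U_4 → U_5 → U_6
  U_4 is a fork here and U_4 is conditioned on, so the path is blocked at U_4.
Path 4: U_3 → U_7 ← U_6
  U_7 is a collider and U_7 is conditioned on, which opens it — no node blocks this path, so it is active.
Since the path U_3 → U_7 ← U_6 is active, U_3 and U_6 are not d-separated given {U_4, U_5, U_7}.

No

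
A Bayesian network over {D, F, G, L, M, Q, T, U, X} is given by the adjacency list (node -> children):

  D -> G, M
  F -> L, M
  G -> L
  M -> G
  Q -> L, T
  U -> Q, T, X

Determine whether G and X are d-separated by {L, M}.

No

6 paths connect G and X; each must be blocked for d-separation to hold:
  1. G ← M ← F → L ← Q ← U → X — M:chain[blocks]; F:fork[open]; L:collider[open]; Q:chain[open]; U:fork[open] ⇒ blocked
  2. G ← M ← F → L ← Q → T ← U → X — M:chain[blocks]; F:fork[open]; L:collider[open]; Q:fork[open]; T:collider[blocks]; U:fork[open] ⇒ blocked
  3. G → L ← Q ← U → X — L:collider[open]; Q:chain[open]; U:fork[open] ⇒ active
  4. G → L ← Q → T ← U → X — L:collider[open]; Q:fork[open]; T:collider[blocks]; U:fork[open] ⇒ blocked
  5. G ← D → M ← F → L ← Q ← U → X — D:fork[open]; M:collider[open]; F:fork[open]; L:collider[open]; Q:chain[open]; U:fork[open] ⇒ active
  6. G ← D → M ← F → L ← Q → T ← U → X — D:fork[open]; M:collider[open]; F:fork[open]; L:collider[open]; Q:fork[open]; T:collider[blocks]; U:fork[open] ⇒ blocked
At least one path is unblocked, so d-separation fails.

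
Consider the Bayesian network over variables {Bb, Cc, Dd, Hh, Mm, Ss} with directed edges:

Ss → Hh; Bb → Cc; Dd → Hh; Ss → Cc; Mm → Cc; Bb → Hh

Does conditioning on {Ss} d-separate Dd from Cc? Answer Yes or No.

Yes

We examine all 2 paths between Dd and Cc:
Path 1: Dd → Hh ← Ss → Cc
  Hh is a collider here and neither Hh nor any of its descendants is conditioned on, so the collider stays closed — the path is blocked at Hh.
Path 2: Dd → Hh ← Bb → Cc
  Hh is a collider here and neither Hh nor any of its descendants is conditioned on, so the collider stays closed — the path is blocked at Hh.
All paths are blocked; Dd ⊥ Cc | {Ss} holds.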